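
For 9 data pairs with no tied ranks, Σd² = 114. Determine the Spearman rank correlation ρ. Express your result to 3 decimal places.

ρ = 1 − 6Σd² / [n(n²−1)] = 1 − 6×114 / (9×80)
  = 1 − 684/720 = 1 − 0.9500 ≈ 0.050

0.050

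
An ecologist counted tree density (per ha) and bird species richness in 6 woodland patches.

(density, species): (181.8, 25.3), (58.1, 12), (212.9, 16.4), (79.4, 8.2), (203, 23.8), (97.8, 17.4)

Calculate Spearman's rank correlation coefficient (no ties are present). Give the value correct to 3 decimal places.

0.543

Rank density: 4, 1, 6, 2, 5, 3
Rank species: 6, 2, 3, 1, 5, 4
d = rank(density) − rank(species): -2, -1, 3, 1, 0, -1; Σd² = 16
ρ = 1 − 6Σd² / [n(n²−1)] = 1 − 6×16 / (6×35) = 1 − 96/210 ≈ 0.543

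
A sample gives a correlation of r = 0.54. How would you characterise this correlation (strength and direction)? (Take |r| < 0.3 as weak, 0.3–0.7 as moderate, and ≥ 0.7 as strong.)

moderate positive

r = 0.54 > 0 so the relationship is positive.
|r| = 0.54, which falls in the moderate range.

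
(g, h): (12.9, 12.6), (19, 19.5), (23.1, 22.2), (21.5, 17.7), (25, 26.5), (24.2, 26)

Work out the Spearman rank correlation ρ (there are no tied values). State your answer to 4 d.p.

Rank g: 1, 2, 4, 3, 6, 5
Rank h: 1, 3, 4, 2, 6, 5
d = rank(g) − rank(h): 0, -1, 0, 1, 0, 0; Σd² = 2
ρ = 1 − 6Σd² / [n(n²−1)] = 1 − 6×2 / (6×35) = 1 − 12/210 ≈ 0.9429

0.9429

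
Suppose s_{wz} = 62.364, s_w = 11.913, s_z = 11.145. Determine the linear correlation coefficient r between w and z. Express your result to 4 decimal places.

0.4697

r = Cov(w,z) / (s_w · s_z) = 62.364 / (11.913 × 11.145)
  = 62.364 / 132.7704 ≈ 0.4697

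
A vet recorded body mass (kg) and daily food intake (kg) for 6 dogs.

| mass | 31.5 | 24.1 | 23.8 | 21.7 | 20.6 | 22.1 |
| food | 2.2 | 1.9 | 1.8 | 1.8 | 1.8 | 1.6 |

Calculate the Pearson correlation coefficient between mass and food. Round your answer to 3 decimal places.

n = 6, Σx = 143.8, Σy = 11.1, Σx² = 3523.16, Σy² = 20.73, Σxy = 269.43
nΣxy − ΣxΣy = 1616.58 − 1596.18 = 20.4
nΣx² − (Σx)² = 21138.96 − 20678.44 = 460.52; nΣy² − (Σy)² = 124.38 − 123.21 = 1.17
r = 20.4 / √(460.52 × 1.17) = 20.4 / 23.2122 ≈ 0.879

0.879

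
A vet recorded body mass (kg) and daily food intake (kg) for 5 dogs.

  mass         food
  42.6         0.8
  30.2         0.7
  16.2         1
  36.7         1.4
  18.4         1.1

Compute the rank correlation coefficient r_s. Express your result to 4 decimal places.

-0.1000

Rank mass: 5, 3, 1, 4, 2
Rank food: 2, 1, 3, 5, 4
d = rank(mass) − rank(food): 3, 2, -2, -1, -2; Σd² = 22
ρ = 1 − 6Σd² / [n(n²−1)] = 1 − 6×22 / (5×24) = 1 − 132/120 ≈ -0.1000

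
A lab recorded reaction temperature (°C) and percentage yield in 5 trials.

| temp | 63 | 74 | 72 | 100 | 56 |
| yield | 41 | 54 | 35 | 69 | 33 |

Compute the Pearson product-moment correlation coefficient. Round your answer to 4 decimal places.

0.9038

n = 5, Σx = 365, Σy = 232, Σx² = 27765, Σy² = 11672, Σxy = 17847
nΣxy − ΣxΣy = 89235 − 84680 = 4555
nΣx² − (Σx)² = 138825 − 133225 = 5600; nΣy² − (Σy)² = 58360 − 53824 = 4536
r = 4555 / √(5600 × 4536) = 4555 / 5040.0000 ≈ 0.9038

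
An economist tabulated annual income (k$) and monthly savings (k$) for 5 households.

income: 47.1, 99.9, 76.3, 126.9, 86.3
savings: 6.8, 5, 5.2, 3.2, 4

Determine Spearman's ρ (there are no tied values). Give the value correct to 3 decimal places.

Rank income: 1, 4, 2, 5, 3
Rank savings: 5, 3, 4, 1, 2
d = rank(income) − rank(savings): -4, 1, -2, 4, 1; Σd² = 38
ρ = 1 − 6Σd² / [n(n²−1)] = 1 − 6×38 / (5×24) = 1 − 228/120 ≈ -0.900

-0.900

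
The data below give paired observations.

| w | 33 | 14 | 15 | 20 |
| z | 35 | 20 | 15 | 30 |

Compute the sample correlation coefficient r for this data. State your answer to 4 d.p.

0.8777

n = 4, Σw = 82, Σz = 100, Σw² = 1910, Σz² = 2750, Σwz = 2260
nΣwz − ΣwΣz = 9040 − 8200 = 840
nΣw² − (Σw)² = 7640 − 6724 = 916; nΣz² − (Σz)² = 11000 − 10000 = 1000
r = 840 / √(916 × 1000) = 840 / 957.0789 ≈ 0.8777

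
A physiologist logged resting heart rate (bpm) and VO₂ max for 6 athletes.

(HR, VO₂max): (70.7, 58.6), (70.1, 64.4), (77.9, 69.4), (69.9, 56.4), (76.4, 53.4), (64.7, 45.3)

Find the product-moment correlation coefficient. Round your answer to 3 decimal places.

0.638

n = 6, Σx = 429.7, Σy = 347.5, Σx² = 30889.97, Σy² = 20482.29, Σxy = 25016.75
nΣxy − ΣxΣy = 150100.5 − 149320.75 = 779.75
nΣx² − (Σx)² = 185339.82 − 184642.09 = 697.73; nΣy² − (Σy)² = 122893.74 − 120756.25 = 2137.49
r = 779.75 / √(697.73 × 2137.49) = 779.75 / 1221.2252 ≈ 0.638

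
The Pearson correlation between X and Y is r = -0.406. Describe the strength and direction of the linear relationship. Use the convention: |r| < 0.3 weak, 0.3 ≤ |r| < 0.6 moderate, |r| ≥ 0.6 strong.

moderate negative

r = -0.406 < 0 so the relationship is negative.
|r| = 0.406, which falls in the moderate range.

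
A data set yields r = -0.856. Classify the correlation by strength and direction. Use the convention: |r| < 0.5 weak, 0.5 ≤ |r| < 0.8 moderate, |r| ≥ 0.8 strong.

strong negative

r = -0.856 < 0 so the relationship is negative.
|r| = 0.856, which falls in the strong range.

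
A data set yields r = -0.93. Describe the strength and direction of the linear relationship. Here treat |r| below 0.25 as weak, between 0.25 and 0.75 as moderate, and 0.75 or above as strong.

strong negative

r = -0.93 < 0 so the relationship is negative.
|r| = 0.93, which falls in the strong range.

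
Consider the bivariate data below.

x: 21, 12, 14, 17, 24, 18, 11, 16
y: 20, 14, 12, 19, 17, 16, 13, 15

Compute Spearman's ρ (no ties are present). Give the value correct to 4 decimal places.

Rank x: 7, 2, 3, 5, 8, 6, 1, 4
Rank y: 8, 3, 1, 7, 6, 5, 2, 4
d = rank(x) − rank(y): -1, -1, 2, -2, 2, 1, -1, 0; Σd² = 16
ρ = 1 − 6Σd² / [n(n²−1)] = 1 − 6×16 / (8×63) = 1 − 96/504 ≈ 0.8095

0.8095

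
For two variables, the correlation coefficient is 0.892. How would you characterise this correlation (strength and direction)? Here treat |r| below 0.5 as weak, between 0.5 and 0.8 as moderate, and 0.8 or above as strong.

r = 0.892 > 0 so the relationship is positive.
|r| = 0.892, which falls in the strong range.

strong positive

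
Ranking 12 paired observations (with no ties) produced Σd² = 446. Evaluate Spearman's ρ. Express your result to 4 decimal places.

ρ = 1 − 6Σd² / [n(n²−1)] = 1 − 6×446 / (12×143)
  = 1 − 2676/1716 = 1 − 1.55944 ≈ -0.5594

-0.5594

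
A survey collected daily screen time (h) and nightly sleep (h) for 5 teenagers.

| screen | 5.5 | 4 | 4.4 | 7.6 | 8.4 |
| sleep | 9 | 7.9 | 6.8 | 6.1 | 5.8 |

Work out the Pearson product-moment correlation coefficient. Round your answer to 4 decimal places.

-0.6583

n = 5, Σx = 29.9, Σy = 35.6, Σx² = 193.93, Σy² = 260.5, Σxy = 206.1
nΣxy − ΣxΣy = 1030.5 − 1064.44 = -33.94
nΣx² − (Σx)² = 969.65 − 894.01 = 75.64; nΣy² − (Σy)² = 1302.5 − 1267.36 = 35.14
r = -33.94 / √(75.64 × 35.14) = -33.94 / 51.5557 ≈ -0.6583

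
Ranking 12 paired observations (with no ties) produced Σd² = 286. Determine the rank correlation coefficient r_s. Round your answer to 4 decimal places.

0.0000

ρ = 1 − 6Σd² / [n(n²−1)] = 1 − 6×286 / (12×143)
  = 1 − 1716/1716 = 1 − 1.00000 ≈ 0.0000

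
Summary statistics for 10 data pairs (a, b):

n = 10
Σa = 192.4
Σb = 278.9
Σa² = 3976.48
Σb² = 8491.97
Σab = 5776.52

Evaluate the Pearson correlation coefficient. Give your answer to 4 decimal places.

r = (nΣab − ΣaΣb) / √[(nΣa² − (Σa)²)(nΣb² − (Σb)²)]
Numerator: 10×5776.52 − 192.4×278.9 = 4104.84
Denominator: √[(39764.8 − 37017.76)(84919.7 − 77785.21)] = √[2747.04 × 7134.49] = 4427.0452
r = 4104.84 / 4427.0452 ≈ 0.9272

0.9272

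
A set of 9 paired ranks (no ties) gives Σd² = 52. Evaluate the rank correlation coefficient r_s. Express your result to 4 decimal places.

ρ = 1 − 6Σd² / [n(n²−1)] = 1 − 6×52 / (9×80)
  = 1 − 312/720 = 1 − 0.43333 ≈ 0.5667

0.5667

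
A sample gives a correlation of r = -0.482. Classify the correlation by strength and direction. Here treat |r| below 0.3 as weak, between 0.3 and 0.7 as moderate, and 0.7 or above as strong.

moderate negative

r = -0.482 < 0 so the relationship is negative.
|r| = 0.482, which falls in the moderate range.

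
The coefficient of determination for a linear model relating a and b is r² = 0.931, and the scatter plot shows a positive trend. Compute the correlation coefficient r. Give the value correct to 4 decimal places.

0.9649

|r| = √0.931 = 0.9649
The association is positive, so r = 0.9649.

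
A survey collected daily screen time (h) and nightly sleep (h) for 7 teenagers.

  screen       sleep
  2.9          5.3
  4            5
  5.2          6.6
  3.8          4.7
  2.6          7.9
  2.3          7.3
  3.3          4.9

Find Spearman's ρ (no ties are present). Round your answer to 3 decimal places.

-0.500

Rank screen: 3, 6, 7, 5, 2, 1, 4
Rank sleep: 4, 3, 5, 1, 7, 6, 2
d = rank(screen) − rank(sleep): -1, 3, 2, 4, -5, -5, 2; Σd² = 84
ρ = 1 − 6Σd² / [n(n²−1)] = 1 − 6×84 / (7×48) = 1 − 504/336 ≈ -0.500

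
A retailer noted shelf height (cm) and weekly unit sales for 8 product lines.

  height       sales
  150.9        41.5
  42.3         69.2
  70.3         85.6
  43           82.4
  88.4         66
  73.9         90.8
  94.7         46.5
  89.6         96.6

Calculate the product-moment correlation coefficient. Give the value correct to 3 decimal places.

n = 8, Σx = 653.1, Σy = 578.6, Σx² = 61623.21, Σy² = 44722.46, Σxy = 44353.82
nΣxy − ΣxΣy = 354830.56 − 377883.66 = -23053.1
nΣx² − (Σx)² = 492985.68 − 426539.61 = 66446.07; nΣy² − (Σy)² = 357779.68 − 334777.96 = 23001.72
r = -23053.1 / √(66446.07 × 23001.72) = -23053.1 / 39094.4228 ≈ -0.590

-0.590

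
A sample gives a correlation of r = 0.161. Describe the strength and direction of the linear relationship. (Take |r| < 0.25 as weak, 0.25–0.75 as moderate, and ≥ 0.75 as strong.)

r = 0.161 > 0 so the relationship is positive.
|r| = 0.161, which falls in the weak range.

weak positive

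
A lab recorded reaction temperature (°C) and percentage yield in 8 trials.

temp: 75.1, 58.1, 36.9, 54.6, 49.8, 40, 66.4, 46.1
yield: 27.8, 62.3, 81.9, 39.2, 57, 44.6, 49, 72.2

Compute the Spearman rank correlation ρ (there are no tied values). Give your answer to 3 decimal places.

Rank temp: 8, 6, 1, 5, 4, 2, 7, 3
Rank yield: 1, 6, 8, 2, 5, 3, 4, 7
d = rank(temp) − rank(yield): 7, 0, -7, 3, -1, -1, 3, -4; Σd² = 134
ρ = 1 − 6Σd² / [n(n²−1)] = 1 − 6×134 / (8×63) = 1 − 804/504 ≈ -0.595

-0.595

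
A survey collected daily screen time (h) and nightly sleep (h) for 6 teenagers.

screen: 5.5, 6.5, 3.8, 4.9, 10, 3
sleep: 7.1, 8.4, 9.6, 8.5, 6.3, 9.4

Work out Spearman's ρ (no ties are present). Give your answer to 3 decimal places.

Rank screen: 4, 5, 2, 3, 6, 1
Rank sleep: 2, 3, 6, 4, 1, 5
d = rank(screen) − rank(sleep): 2, 2, -4, -1, 5, -4; Σd² = 66
ρ = 1 − 6Σd² / [n(n²−1)] = 1 − 6×66 / (6×35) = 1 − 396/210 ≈ -0.886

-0.886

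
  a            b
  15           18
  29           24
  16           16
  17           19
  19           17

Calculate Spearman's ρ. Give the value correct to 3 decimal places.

Rank a: 1, 5, 2, 3, 4
Rank b: 3, 5, 1, 4, 2
d = rank(a) − rank(b): -2, 0, 1, -1, 2; Σd² = 10
ρ = 1 − 6Σd² / [n(n²−1)] = 1 − 6×10 / (5×24) = 1 − 60/120 ≈ 0.500

0.500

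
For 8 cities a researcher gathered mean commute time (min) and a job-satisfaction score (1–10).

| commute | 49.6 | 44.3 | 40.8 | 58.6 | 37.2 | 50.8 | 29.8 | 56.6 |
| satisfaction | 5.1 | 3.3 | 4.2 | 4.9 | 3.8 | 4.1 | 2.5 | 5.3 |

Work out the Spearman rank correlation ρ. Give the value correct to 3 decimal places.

0.738

Rank commute: 5, 4, 3, 8, 2, 6, 1, 7
Rank satisfaction: 7, 2, 5, 6, 3, 4, 1, 8
d = rank(commute) − rank(satisfaction): -2, 2, -2, 2, -1, 2, 0, -1; Σd² = 22
ρ = 1 − 6Σd² / [n(n²−1)] = 1 − 6×22 / (8×63) = 1 − 132/504 ≈ 0.738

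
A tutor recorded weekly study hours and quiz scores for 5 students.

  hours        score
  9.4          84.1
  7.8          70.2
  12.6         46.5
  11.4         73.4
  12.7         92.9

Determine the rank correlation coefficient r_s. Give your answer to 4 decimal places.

0.3000

Rank hours: 2, 1, 4, 3, 5
Rank score: 4, 2, 1, 3, 5
d = rank(hours) − rank(score): -2, -1, 3, 0, 0; Σd² = 14
ρ = 1 − 6Σd² / [n(n²−1)] = 1 − 6×14 / (5×24) = 1 − 84/120 ≈ 0.3000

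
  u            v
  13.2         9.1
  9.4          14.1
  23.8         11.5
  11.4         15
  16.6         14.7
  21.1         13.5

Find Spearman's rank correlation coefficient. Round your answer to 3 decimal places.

Rank u: 3, 1, 6, 2, 4, 5
Rank v: 1, 4, 2, 6, 5, 3
d = rank(u) − rank(v): 2, -3, 4, -4, -1, 2; Σd² = 50
ρ = 1 − 6Σd² / [n(n²−1)] = 1 − 6×50 / (6×35) = 1 − 300/210 ≈ -0.429

-0.429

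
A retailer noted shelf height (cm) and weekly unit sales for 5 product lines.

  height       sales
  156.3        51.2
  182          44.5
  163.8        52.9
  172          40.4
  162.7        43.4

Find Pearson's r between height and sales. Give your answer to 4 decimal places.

n = 5, Σx = 836.8, Σy = 232.4, Σx² = 140439.42, Σy² = 10915.82, Σxy = 38776.56
nΣxy − ΣxΣy = 193882.8 − 194472.32 = -589.52
nΣx² − (Σx)² = 702197.1 − 700234.24 = 1962.86; nΣy² − (Σy)² = 54579.1 − 54009.76 = 569.34
r = -589.52 / √(1962.86 × 569.34) = -589.52 / 1057.1351 ≈ -0.5577

-0.5577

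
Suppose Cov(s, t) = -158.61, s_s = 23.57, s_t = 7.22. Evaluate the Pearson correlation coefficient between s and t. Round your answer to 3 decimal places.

r = Cov(s,t) / (s_s · s_t) = -158.61 / (23.57 × 7.22)
  = -158.61 / 170.1754 ≈ -0.932

-0.932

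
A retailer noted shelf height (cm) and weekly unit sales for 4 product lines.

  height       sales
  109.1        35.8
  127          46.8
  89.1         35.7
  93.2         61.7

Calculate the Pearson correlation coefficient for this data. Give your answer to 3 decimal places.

-0.074

n = 4, Σx = 418.4, Σy = 180, Σx² = 44656.86, Σy² = 8553.26, Σxy = 18780.69
nΣxy − ΣxΣy = 75122.76 − 75312 = -189.24
nΣx² − (Σx)² = 178627.44 − 175058.56 = 3568.88; nΣy² − (Σy)² = 34213.04 − 32400 = 1813.04
r = -189.24 / √(3568.88 × 1813.04) = -189.24 / 2543.7221 ≈ -0.074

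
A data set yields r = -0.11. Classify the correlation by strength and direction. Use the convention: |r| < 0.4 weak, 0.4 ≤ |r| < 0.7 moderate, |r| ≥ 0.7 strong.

weak negative

r = -0.11 < 0 so the relationship is negative.
|r| = 0.11, which falls in the weak range.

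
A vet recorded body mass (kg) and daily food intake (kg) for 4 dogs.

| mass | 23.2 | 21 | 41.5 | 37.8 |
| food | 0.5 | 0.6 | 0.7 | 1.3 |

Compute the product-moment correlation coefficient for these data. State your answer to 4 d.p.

n = 4, Σx = 123.5, Σy = 3.1, Σx² = 4130.33, Σy² = 2.79, Σxy = 102.39
nΣxy − ΣxΣy = 409.56 − 382.85 = 26.71
nΣx² − (Σx)² = 16521.32 − 15252.25 = 1269.07; nΣy² − (Σy)² = 11.16 − 9.61 = 1.55
r = 26.71 / √(1269.07 × 1.55) = 26.71 / 44.3515 ≈ 0.6022

0.6022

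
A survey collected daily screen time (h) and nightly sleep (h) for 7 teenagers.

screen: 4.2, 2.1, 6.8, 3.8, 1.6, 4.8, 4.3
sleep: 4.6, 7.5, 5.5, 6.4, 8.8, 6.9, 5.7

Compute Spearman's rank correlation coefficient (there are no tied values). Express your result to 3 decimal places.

Rank screen: 4, 2, 7, 3, 1, 6, 5
Rank sleep: 1, 6, 2, 4, 7, 5, 3
d = rank(screen) − rank(sleep): 3, -4, 5, -1, -6, 1, 2; Σd² = 92
ρ = 1 − 6Σd² / [n(n²−1)] = 1 − 6×92 / (7×48) = 1 − 552/336 ≈ -0.643

-0.643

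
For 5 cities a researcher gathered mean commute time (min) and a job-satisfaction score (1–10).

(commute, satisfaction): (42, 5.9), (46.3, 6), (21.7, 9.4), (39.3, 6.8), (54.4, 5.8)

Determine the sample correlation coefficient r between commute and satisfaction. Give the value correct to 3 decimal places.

n = 5, Σx = 203.7, Σy = 33.9, Σx² = 8882.43, Σy² = 239.05, Σxy = 1312.34
nΣxy − ΣxΣy = 6561.7 − 6905.43 = -343.73
nΣx² − (Σx)² = 44412.15 − 41493.69 = 2918.46; nΣy² − (Σy)² = 1195.25 − 1149.21 = 46.04
r = -343.73 / √(2918.46 × 46.04) = -343.73 / 366.5595 ≈ -0.938

-0.938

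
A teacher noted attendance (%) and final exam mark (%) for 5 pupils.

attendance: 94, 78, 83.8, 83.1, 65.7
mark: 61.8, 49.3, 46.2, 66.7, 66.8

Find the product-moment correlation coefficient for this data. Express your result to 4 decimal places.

n = 5, Σx = 404.6, Σy = 290.8, Σx² = 33164.54, Σy² = 17295.3, Σxy = 23457.69
nΣxy − ΣxΣy = 117288.45 − 117657.68 = -369.23
nΣx² − (Σx)² = 165822.7 − 163701.16 = 2121.54; nΣy² − (Σy)² = 86476.5 − 84564.64 = 1911.86
r = -369.23 / √(2121.54 × 1911.86) = -369.23 / 2013.9731 ≈ -0.1833

-0.1833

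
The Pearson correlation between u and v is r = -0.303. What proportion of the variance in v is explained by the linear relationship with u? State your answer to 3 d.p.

0.092

r² = (-0.303)² = 0.092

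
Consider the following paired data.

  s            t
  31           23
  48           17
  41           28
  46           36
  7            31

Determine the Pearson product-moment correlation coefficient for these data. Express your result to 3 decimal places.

n = 5, Σs = 173, Σt = 135, Σs² = 7111, Σt² = 3859, Σst = 4550
nΣst − ΣsΣt = 22750 − 23355 = -605
nΣs² − (Σs)² = 35555 − 29929 = 5626; nΣt² − (Σt)² = 19295 − 18225 = 1070
r = -605 / √(5626 × 1070) = -605 / 2453.5321 ≈ -0.247

-0.247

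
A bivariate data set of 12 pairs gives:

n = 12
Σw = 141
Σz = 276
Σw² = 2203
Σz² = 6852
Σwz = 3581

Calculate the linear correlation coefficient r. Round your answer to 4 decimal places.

r = (nΣwz − ΣwΣz) / √[(nΣw² − (Σw)²)(nΣz² − (Σz)²)]
Numerator: 12×3581 − 141×276 = 4056
Denominator: √[(26436 − 19881)(82224 − 76176)] = √[6555 × 6048] = 6296.3990
r = 4056 / 6296.3990 ≈ 0.6442

0.6442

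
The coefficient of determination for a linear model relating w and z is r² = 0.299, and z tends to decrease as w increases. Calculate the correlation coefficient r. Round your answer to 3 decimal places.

|r| = √0.299 = 0.547
The association is negative, so r = −0.547.

-0.547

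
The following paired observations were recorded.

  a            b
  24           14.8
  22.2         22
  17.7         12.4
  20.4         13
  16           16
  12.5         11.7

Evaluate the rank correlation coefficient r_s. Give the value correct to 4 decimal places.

0.5429

Rank a: 6, 5, 3, 4, 2, 1
Rank b: 4, 6, 2, 3, 5, 1
d = rank(a) − rank(b): 2, -1, 1, 1, -3, 0; Σd² = 16
ρ = 1 − 6Σd² / [n(n²−1)] = 1 − 6×16 / (6×35) = 1 − 96/210 ≈ 0.5429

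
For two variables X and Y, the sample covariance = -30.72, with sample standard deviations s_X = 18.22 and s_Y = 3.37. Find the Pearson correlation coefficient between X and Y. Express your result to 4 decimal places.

-0.5003

r = Cov(X,Y) / (s_X · s_Y) = -30.72 / (18.22 × 3.37)
  = -30.72 / 61.4014 ≈ -0.5003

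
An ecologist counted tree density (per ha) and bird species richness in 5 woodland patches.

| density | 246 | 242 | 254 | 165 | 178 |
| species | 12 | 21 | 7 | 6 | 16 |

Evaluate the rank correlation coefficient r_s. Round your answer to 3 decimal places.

0.100

Rank density: 4, 3, 5, 1, 2
Rank species: 3, 5, 2, 1, 4
d = rank(density) − rank(species): 1, -2, 3, 0, -2; Σd² = 18
ρ = 1 − 6Σd² / [n(n²−1)] = 1 − 6×18 / (5×24) = 1 − 108/120 ≈ 0.100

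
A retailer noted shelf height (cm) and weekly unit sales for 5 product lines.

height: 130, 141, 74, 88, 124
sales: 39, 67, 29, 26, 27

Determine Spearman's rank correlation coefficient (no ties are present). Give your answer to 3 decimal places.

Rank height: 4, 5, 1, 2, 3
Rank sales: 4, 5, 3, 1, 2
d = rank(height) − rank(sales): 0, 0, -2, 1, 1; Σd² = 6
ρ = 1 − 6Σd² / [n(n²−1)] = 1 − 6×6 / (5×24) = 1 − 36/120 ≈ 0.700

0.700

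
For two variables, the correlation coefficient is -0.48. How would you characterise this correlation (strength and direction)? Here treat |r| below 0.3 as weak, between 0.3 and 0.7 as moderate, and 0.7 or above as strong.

r = -0.48 < 0 so the relationship is negative.
|r| = 0.48, which falls in the moderate range.

moderate negative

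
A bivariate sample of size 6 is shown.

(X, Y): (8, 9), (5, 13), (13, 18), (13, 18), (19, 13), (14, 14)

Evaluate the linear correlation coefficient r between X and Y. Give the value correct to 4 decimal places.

0.3332

n = 6, ΣX = 72, ΣY = 85, ΣX² = 984, ΣY² = 1263, ΣXY = 1048
nΣXY − ΣXΣY = 6288 − 6120 = 168
nΣX² − (ΣX)² = 5904 − 5184 = 720; nΣY² − (ΣY)² = 7578 − 7225 = 353
r = 168 / √(720 × 353) = 168 / 504.1428 ≈ 0.3332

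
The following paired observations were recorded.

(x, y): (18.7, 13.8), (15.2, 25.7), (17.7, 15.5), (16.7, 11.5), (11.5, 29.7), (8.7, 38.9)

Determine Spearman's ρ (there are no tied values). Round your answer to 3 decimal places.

Rank x: 6, 3, 5, 4, 2, 1
Rank y: 2, 4, 3, 1, 5, 6
d = rank(x) − rank(y): 4, -1, 2, 3, -3, -5; Σd² = 64
ρ = 1 − 6Σd² / [n(n²−1)] = 1 − 6×64 / (6×35) = 1 − 384/210 ≈ -0.829

-0.829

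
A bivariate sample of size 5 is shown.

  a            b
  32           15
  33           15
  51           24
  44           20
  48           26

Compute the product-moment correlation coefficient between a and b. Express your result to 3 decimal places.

n = 5, Σa = 208, Σb = 100, Σa² = 8954, Σb² = 2102, Σab = 4327
nΣab − ΣaΣb = 21635 − 20800 = 835
nΣa² − (Σa)² = 44770 − 43264 = 1506; nΣb² − (Σb)² = 10510 − 10000 = 510
r = 835 / √(1506 × 510) = 835 / 876.3903 ≈ 0.953

0.953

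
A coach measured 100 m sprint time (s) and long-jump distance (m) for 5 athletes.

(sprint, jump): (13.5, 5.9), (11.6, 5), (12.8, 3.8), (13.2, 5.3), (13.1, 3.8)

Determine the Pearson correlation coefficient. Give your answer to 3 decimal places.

n = 5, Σx = 64.2, Σy = 23.8, Σx² = 826.5, Σy² = 116.78, Σxy = 306.03
nΣxy − ΣxΣy = 1530.15 − 1527.96 = 2.19
nΣx² − (Σx)² = 4132.5 − 4121.64 = 10.86; nΣy² − (Σy)² = 583.9 − 566.44 = 17.46
r = 2.19 / √(10.86 × 17.46) = 2.19 / 13.7701 ≈ 0.159

0.159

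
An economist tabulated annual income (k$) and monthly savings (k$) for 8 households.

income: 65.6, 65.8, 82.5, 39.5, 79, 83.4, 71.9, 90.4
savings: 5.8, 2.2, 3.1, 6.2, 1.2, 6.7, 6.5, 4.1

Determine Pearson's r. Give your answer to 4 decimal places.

-0.2941

n = 8, Σx = 578.1, Σy = 35.8, Σx² = 43537.83, Σy² = 191.92, Σxy = 2517.46
nΣxy − ΣxΣy = 20139.68 − 20695.98 = -556.3
nΣx² − (Σx)² = 348302.64 − 334199.61 = 14103.03; nΣy² − (Σy)² = 1535.36 − 1281.64 = 253.72
r = -556.3 / √(14103.03 × 253.72) = -556.3 / 1891.6186 ≈ -0.2941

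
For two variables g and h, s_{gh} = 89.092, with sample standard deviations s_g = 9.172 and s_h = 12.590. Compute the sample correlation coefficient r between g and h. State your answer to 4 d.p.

0.7715

r = Cov(g,h) / (s_g · s_h) = 89.092 / (9.172 × 12.590)
  = 89.092 / 115.4755 ≈ 0.7715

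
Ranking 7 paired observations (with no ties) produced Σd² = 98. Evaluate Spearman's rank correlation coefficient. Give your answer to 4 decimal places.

-0.7500

ρ = 1 − 6Σd² / [n(n²−1)] = 1 − 6×98 / (7×48)
  = 1 − 588/336 = 1 − 1.75000 ≈ -0.7500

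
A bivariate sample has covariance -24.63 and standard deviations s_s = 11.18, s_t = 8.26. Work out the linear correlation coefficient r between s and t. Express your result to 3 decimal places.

r = Cov(s,t) / (s_s · s_t) = -24.63 / (11.18 × 8.26)
  = -24.63 / 92.3468 ≈ -0.267

-0.267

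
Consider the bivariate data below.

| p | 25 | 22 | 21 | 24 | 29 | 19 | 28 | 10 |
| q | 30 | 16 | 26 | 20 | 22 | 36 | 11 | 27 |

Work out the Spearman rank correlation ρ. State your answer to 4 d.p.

Rank p: 6, 4, 3, 5, 8, 2, 7, 1
Rank q: 7, 2, 5, 3, 4, 8, 1, 6
d = rank(p) − rank(q): -1, 2, -2, 2, 4, -6, 6, -5; Σd² = 126
ρ = 1 − 6Σd² / [n(n²−1)] = 1 − 6×126 / (8×63) = 1 − 756/504 ≈ -0.5000

-0.5000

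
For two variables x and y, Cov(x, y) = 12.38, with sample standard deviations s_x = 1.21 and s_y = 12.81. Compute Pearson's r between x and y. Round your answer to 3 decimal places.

r = Cov(x,y) / (s_x · s_y) = 12.38 / (1.21 × 12.81)
  = 12.38 / 15.5001 ≈ 0.799

0.799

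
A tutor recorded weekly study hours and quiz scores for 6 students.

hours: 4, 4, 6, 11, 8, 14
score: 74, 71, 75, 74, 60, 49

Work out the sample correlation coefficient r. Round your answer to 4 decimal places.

-0.6959

n = 6, Σx = 47, Σy = 403, Σx² = 449, Σy² = 27619, Σxy = 3010
nΣxy − ΣxΣy = 18060 − 18941 = -881
nΣx² − (Σx)² = 2694 − 2209 = 485; nΣy² − (Σy)² = 165714 − 162409 = 3305
r = -881 / √(485 × 3305) = -881 / 1266.0667 ≈ -0.6959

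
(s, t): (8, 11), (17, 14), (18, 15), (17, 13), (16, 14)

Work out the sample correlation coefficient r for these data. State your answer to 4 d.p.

0.9116

n = 5, Σs = 76, Σt = 67, Σs² = 1222, Σt² = 907, Σst = 1041
nΣst − ΣsΣt = 5205 − 5092 = 113
nΣs² − (Σs)² = 6110 − 5776 = 334; nΣt² − (Σt)² = 4535 − 4489 = 46
r = 113 / √(334 × 46) = 113 / 123.9516 ≈ 0.9116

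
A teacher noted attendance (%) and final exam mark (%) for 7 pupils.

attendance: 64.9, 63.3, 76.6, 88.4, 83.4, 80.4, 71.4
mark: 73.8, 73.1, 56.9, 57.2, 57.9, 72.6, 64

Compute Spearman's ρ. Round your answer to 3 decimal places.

Rank attendance: 2, 1, 4, 7, 6, 5, 3
Rank mark: 7, 6, 1, 2, 3, 5, 4
d = rank(attendance) − rank(mark): -5, -5, 3, 5, 3, 0, -1; Σd² = 94
ρ = 1 − 6Σd² / [n(n²−1)] = 1 − 6×94 / (7×48) = 1 − 564/336 ≈ -0.679

-0.679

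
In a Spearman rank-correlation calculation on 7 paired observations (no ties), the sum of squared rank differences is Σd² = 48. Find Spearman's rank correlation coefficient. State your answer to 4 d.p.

0.1429

ρ = 1 − 6Σd² / [n(n²−1)] = 1 − 6×48 / (7×48)
  = 1 − 288/336 = 1 − 0.85714 ≈ 0.1429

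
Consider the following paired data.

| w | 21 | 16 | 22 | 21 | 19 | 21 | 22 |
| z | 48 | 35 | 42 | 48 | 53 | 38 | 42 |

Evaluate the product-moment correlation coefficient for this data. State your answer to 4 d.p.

n = 7, Σw = 142, Σz = 306, Σw² = 2908, Σz² = 13614, Σwz = 6229
nΣwz − ΣwΣz = 43603 − 43452 = 151
nΣw² − (Σw)² = 20356 − 20164 = 192; nΣz² − (Σz)² = 95298 − 93636 = 1662
r = 151 / √(192 × 1662) = 151 / 564.8929 ≈ 0.2673

0.2673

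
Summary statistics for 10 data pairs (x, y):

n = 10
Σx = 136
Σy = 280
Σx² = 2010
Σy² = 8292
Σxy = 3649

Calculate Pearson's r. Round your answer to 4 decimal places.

-0.5905

r = (nΣxy − ΣxΣy) / √[(nΣx² − (Σx)²)(nΣy² − (Σy)²)]
Numerator: 10×3649 − 136×280 = -1590
Denominator: √[(20100 − 18496)(82920 − 78400)] = √[1604 × 4520] = 2692.5973
r = -1590 / 2692.5973 ≈ -0.5905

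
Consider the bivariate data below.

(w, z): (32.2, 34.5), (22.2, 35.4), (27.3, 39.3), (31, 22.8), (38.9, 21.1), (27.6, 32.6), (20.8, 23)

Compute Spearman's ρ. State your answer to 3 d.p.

Rank w: 6, 2, 3, 5, 7, 4, 1
Rank z: 5, 6, 7, 2, 1, 4, 3
d = rank(w) − rank(z): 1, -4, -4, 3, 6, 0, -2; Σd² = 82
ρ = 1 − 6Σd² / [n(n²−1)] = 1 − 6×82 / (7×48) = 1 − 492/336 ≈ -0.464

-0.464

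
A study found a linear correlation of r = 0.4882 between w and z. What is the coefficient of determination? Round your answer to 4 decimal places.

0.2383

r² = (0.4882)² = 0.2383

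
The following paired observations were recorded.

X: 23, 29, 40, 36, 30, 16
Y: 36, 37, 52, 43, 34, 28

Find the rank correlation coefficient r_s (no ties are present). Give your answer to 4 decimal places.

0.8286

Rank X: 2, 3, 6, 5, 4, 1
Rank Y: 3, 4, 6, 5, 2, 1
d = rank(X) − rank(Y): -1, -1, 0, 0, 2, 0; Σd² = 6
ρ = 1 − 6Σd² / [n(n²−1)] = 1 − 6×6 / (6×35) = 1 − 36/210 ≈ 0.8286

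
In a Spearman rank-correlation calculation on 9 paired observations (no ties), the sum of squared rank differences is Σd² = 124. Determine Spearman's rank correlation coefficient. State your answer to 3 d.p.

ρ = 1 − 6Σd² / [n(n²−1)] = 1 − 6×124 / (9×80)
  = 1 − 744/720 = 1 − 1.0333 ≈ -0.033

-0.033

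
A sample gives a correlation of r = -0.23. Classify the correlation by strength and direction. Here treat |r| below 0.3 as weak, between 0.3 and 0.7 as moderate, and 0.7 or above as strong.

r = -0.23 < 0 so the relationship is negative.
|r| = 0.23, which falls in the weak range.

weak negative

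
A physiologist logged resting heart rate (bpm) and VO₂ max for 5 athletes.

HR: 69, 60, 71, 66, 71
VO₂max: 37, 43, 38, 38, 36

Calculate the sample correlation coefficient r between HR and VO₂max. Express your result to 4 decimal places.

-0.9182

n = 5, Σx = 337, Σy = 192, Σx² = 22799, Σy² = 7402, Σxy = 12895
nΣxy − ΣxΣy = 64475 − 64704 = -229
nΣx² − (Σx)² = 113995 − 113569 = 426; nΣy² − (Σy)² = 37010 − 36864 = 146
r = -229 / √(426 × 146) = -229 / 249.3913 ≈ -0.9182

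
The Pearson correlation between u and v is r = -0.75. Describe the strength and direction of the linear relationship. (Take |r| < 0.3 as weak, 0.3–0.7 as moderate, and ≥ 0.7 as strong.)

r = -0.75 < 0 so the relationship is negative.
|r| = 0.75, which falls in the strong range.

strong negative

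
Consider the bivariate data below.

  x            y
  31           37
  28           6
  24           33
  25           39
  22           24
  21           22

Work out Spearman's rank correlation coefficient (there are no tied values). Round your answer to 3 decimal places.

Rank x: 6, 5, 3, 4, 2, 1
Rank y: 5, 1, 4, 6, 3, 2
d = rank(x) − rank(y): 1, 4, -1, -2, -1, -1; Σd² = 24
ρ = 1 − 6Σd² / [n(n²−1)] = 1 − 6×24 / (6×35) = 1 − 144/210 ≈ 0.314

0.314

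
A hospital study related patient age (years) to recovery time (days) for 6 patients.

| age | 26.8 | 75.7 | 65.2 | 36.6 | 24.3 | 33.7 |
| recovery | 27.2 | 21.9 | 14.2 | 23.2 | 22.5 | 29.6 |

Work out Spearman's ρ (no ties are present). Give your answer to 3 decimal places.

Rank age: 2, 6, 5, 4, 1, 3
Rank recovery: 5, 2, 1, 4, 3, 6
d = rank(age) − rank(recovery): -3, 4, 4, 0, -2, -3; Σd² = 54
ρ = 1 − 6Σd² / [n(n²−1)] = 1 − 6×54 / (6×35) = 1 − 324/210 ≈ -0.543

-0.543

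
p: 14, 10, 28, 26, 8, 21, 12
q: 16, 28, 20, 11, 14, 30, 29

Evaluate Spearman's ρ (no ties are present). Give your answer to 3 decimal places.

-0.036

Rank p: 4, 2, 7, 6, 1, 5, 3
Rank q: 3, 5, 4, 1, 2, 7, 6
d = rank(p) − rank(q): 1, -3, 3, 5, -1, -2, -3; Σd² = 58
ρ = 1 − 6Σd² / [n(n²−1)] = 1 − 6×58 / (7×48) = 1 − 348/336 ≈ -0.036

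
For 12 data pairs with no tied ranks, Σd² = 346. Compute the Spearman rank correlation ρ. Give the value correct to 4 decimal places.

-0.2098

ρ = 1 − 6Σd² / [n(n²−1)] = 1 − 6×346 / (12×143)
  = 1 − 2076/1716 = 1 − 1.20979 ≈ -0.2098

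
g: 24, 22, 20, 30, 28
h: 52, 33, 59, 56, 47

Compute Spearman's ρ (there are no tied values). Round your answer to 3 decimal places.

-0.100

Rank g: 3, 2, 1, 5, 4
Rank h: 3, 1, 5, 4, 2
d = rank(g) − rank(h): 0, 1, -4, 1, 2; Σd² = 22
ρ = 1 − 6Σd² / [n(n²−1)] = 1 − 6×22 / (5×24) = 1 − 132/120 ≈ -0.100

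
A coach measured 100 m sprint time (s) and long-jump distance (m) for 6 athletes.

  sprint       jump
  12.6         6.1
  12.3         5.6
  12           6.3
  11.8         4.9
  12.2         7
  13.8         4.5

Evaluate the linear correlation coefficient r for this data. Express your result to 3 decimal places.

n = 6, Σx = 74.7, Σy = 34.4, Σx² = 932.57, Σy² = 201.52, Σxy = 426.66
nΣxy − ΣxΣy = 2559.96 − 2569.68 = -9.72
nΣx² − (Σx)² = 5595.42 − 5580.09 = 15.33; nΣy² − (Σy)² = 1209.12 − 1183.36 = 25.76
r = -9.72 / √(15.33 × 25.76) = -9.72 / 19.8721 ≈ -0.489

-0.489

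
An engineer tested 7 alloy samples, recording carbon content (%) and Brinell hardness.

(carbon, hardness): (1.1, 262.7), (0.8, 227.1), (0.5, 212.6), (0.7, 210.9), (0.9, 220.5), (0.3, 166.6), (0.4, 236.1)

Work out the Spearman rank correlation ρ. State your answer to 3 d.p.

0.571

Rank carbon: 7, 5, 3, 4, 6, 1, 2
Rank hardness: 7, 5, 3, 2, 4, 1, 6
d = rank(carbon) − rank(hardness): 0, 0, 0, 2, 2, 0, -4; Σd² = 24
ρ = 1 − 6Σd² / [n(n²−1)] = 1 − 6×24 / (7×48) = 1 − 144/336 ≈ 0.571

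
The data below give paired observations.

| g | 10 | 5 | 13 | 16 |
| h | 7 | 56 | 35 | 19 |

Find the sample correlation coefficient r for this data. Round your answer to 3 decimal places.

-0.597

n = 4, Σg = 44, Σh = 117, Σg² = 550, Σh² = 4771, Σgh = 1109
nΣgh − ΣgΣh = 4436 − 5148 = -712
nΣg² − (Σg)² = 2200 − 1936 = 264; nΣh² − (Σh)² = 19084 − 13689 = 5395
r = -712 / √(264 × 5395) = -712 / 1193.4320 ≈ -0.597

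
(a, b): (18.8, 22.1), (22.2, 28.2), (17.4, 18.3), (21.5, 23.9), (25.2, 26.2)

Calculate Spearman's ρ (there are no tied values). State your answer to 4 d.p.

Rank a: 2, 4, 1, 3, 5
Rank b: 2, 5, 1, 3, 4
d = rank(a) − rank(b): 0, -1, 0, 0, 1; Σd² = 2
ρ = 1 − 6Σd² / [n(n²−1)] = 1 − 6×2 / (5×24) = 1 − 12/120 ≈ 0.9000

0.9000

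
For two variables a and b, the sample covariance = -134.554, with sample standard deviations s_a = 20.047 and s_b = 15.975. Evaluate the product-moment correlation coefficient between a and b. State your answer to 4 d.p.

r = Cov(a,b) / (s_a · s_b) = -134.554 / (20.047 × 15.975)
  = -134.554 / 320.2508 ≈ -0.4202

-0.4202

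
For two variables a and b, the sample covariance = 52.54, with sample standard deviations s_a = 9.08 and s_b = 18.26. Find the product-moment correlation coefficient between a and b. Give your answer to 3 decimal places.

0.317

r = Cov(a,b) / (s_a · s_b) = 52.54 / (9.08 × 18.26)
  = 52.54 / 165.8008 ≈ 0.317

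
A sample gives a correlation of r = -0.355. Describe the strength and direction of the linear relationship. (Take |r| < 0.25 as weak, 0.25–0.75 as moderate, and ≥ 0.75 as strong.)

r = -0.355 < 0 so the relationship is negative.
|r| = 0.355, which falls in the moderate range.

moderate negative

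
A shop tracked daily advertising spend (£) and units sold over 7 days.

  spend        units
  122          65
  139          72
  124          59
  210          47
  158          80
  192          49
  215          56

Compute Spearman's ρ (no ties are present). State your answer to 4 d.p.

-0.5714

Rank spend: 1, 3, 2, 6, 4, 5, 7
Rank units: 5, 6, 4, 1, 7, 2, 3
d = rank(spend) − rank(units): -4, -3, -2, 5, -3, 3, 4; Σd² = 88
ρ = 1 − 6Σd² / [n(n²−1)] = 1 − 6×88 / (7×48) = 1 − 528/336 ≈ -0.5714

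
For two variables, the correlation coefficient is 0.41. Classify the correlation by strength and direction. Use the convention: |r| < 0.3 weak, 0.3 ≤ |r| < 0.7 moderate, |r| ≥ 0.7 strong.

r = 0.41 > 0 so the relationship is positive.
|r| = 0.41, which falls in the moderate range.

moderate positive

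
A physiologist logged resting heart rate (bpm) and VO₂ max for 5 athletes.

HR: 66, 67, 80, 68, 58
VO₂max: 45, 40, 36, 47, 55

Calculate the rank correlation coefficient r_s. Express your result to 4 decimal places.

-0.7000

Rank HR: 2, 3, 5, 4, 1
Rank VO₂max: 3, 2, 1, 4, 5
d = rank(HR) − rank(VO₂max): -1, 1, 4, 0, -4; Σd² = 34
ρ = 1 − 6Σd² / [n(n²−1)] = 1 − 6×34 / (5×24) = 1 − 204/120 ≈ -0.7000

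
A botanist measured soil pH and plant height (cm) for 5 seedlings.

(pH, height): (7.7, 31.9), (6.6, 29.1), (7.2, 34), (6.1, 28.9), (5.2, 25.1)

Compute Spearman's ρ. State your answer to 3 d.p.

Rank pH: 5, 3, 4, 2, 1
Rank height: 4, 3, 5, 2, 1
d = rank(pH) − rank(height): 1, 0, -1, 0, 0; Σd² = 2
ρ = 1 − 6Σd² / [n(n²−1)] = 1 − 6×2 / (5×24) = 1 − 12/120 ≈ 0.900

0.900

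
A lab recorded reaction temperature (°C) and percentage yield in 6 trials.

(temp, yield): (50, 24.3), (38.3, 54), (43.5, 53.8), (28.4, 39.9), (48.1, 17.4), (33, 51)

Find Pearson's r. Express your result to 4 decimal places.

n = 6, Σx = 241.3, Σy = 240.4, Σx² = 10068.31, Σy² = 10896.7, Σxy = 9276.6
nΣxy − ΣxΣy = 55659.6 − 58008.52 = -2348.92
nΣx² − (Σx)² = 60409.86 − 58225.69 = 2184.17; nΣy² − (Σy)² = 65380.2 − 57792.16 = 7588.04
r = -2348.92 / √(2184.17 × 7588.04) = -2348.92 / 4071.0649 ≈ -0.5770

-0.5770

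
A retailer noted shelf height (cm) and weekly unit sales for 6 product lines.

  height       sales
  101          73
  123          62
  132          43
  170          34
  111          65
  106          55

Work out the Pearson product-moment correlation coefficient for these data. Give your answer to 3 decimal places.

n = 6, Σx = 743, Σy = 332, Σx² = 95211, Σy² = 19428, Σxy = 39500
nΣxy − ΣxΣy = 237000 − 246676 = -9676
nΣx² − (Σx)² = 571266 − 552049 = 19217; nΣy² − (Σy)² = 116568 − 110224 = 6344
r = -9676 / √(19217 × 6344) = -9676 / 11041.4061 ≈ -0.876

-0.876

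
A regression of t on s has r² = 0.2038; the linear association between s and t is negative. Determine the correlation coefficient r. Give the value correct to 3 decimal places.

|r| = √0.2038 = 0.451
The association is negative, so r = −0.451.

-0.451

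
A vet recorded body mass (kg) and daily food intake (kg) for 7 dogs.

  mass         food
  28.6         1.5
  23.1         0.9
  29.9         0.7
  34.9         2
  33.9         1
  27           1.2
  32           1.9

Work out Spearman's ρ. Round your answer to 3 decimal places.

0.500

Rank mass: 3, 1, 4, 7, 6, 2, 5
Rank food: 5, 2, 1, 7, 3, 4, 6
d = rank(mass) − rank(food): -2, -1, 3, 0, 3, -2, -1; Σd² = 28
ρ = 1 − 6Σd² / [n(n²−1)] = 1 − 6×28 / (7×48) = 1 − 168/336 ≈ 0.500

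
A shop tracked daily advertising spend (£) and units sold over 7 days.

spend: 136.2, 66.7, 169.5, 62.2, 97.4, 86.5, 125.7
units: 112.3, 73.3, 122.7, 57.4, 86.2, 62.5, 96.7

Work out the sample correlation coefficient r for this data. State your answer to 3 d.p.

n = 7, Σx = 744.2, Σy = 611.1, Σx² = 88367.92, Σy² = 57021.81, Σxy = 70509.62
nΣxy − ΣxΣy = 493567.34 − 454780.62 = 38786.72
nΣx² − (Σx)² = 618575.44 − 553833.64 = 64741.8; nΣy² − (Σy)² = 399152.67 − 373443.21 = 25709.46
r = 38786.72 / √(64741.8 × 25709.46) = 38786.72 / 40797.9989 ≈ 0.951

0.951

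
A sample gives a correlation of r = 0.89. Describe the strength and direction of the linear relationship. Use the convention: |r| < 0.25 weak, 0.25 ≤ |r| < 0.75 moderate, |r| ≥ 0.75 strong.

r = 0.89 > 0 so the relationship is positive.
|r| = 0.89, which falls in the strong range.

strong positive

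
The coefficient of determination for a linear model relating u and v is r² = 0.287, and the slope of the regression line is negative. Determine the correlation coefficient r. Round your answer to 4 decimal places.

|r| = √0.287 = 0.5357
The association is negative, so r = −0.5357.

-0.5357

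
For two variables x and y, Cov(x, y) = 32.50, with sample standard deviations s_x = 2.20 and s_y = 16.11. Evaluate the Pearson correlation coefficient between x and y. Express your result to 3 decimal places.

0.917

r = Cov(x,y) / (s_x · s_y) = 32.50 / (2.20 × 16.11)
  = 32.50 / 35.4420 ≈ 0.917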